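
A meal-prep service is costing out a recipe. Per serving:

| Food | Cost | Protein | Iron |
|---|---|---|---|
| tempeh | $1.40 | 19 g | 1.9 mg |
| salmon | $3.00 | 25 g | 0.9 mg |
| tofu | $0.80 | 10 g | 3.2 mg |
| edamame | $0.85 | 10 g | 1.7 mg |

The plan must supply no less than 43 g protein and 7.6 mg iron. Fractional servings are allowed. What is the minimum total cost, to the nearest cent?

$3.26

An LP optimum is at a vertex; with two nutrient constraints at most two foods are used. Check each candidate.
tempeh only: max(43/19, 7.6/1.9) = 4 servings → $5.60.
salmon only: max(43/25, 7.6/0.9) = 8.444 servings → $25.33.
tofu only: max(43/10, 7.6/3.2) = 4.3 servings → $3.44.
edamame only: max(43/10, 7.6/1.7) = 4.471 servings → $3.80.
tempeh + salmon: the both-tight solution has a negative serving — not a feasible corner.
tempeh + tofu with both tight: 1.474 servings and 1.5 servings → $3.26.
tempeh + edamame with both targets exact would need a negative amount; discard.
salmon + tofu with both tight: 0.8676 servings and 2.131 servings → $4.31.
salmon + edamame: the both-tight solution has a negative serving — not a feasible corner.
tofu + edamame with both tight: 0.1933 servings and 4.107 servings → $3.65.
The minimum over all feasible corners is $3.26.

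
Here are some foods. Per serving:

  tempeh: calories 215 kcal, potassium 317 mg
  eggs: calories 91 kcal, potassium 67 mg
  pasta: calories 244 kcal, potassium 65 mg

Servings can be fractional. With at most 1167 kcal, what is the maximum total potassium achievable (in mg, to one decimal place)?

1720.6 mg

Potassium per kcal: tempeh 1.474, eggs 0.7363, pasta 0.2664.
With no serving limits, spend the whole calories allowance on tempeh: 1167 kcal / 215 kcal × 317 mg = 1720.6 mg.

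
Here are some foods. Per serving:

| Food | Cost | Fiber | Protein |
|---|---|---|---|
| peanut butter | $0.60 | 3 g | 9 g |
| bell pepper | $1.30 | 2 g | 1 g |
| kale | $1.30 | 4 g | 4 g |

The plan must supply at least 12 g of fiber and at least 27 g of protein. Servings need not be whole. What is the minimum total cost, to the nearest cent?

The cheapest plan sits at a corner of the feasible region — with two constraints it uses at most two foods.
peanut butter only: max(12/3, 27/9) = 4 servings → $2.40.
bell pepper only: max(12/2, 27/1) = 27 servings → $35.10.
kale only: max(12/4, 27/4) = 6.75 servings → $8.78.
peanut butter + bell pepper with both tight: 2.8 servings and 1.8 servings → $4.02.
peanut butter + kale with both tight: 2.5 servings and 1.125 servings → $2.96.
bell pepper + kale: intersection lies outside the first quadrant.
So the least-cost plan costs $2.40.

$2.40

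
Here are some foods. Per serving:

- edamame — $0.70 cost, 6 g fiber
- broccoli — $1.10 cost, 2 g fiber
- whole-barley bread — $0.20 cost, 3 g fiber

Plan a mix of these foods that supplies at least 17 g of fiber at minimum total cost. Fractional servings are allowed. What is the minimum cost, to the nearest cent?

Cost per g of fiber: whole-barley bread $0.0667, edamame $0.1167, broccoli $0.5500.
With no serving limits, use only whole-barley bread: 17 g / 3 g = 5.667 servings × $0.20 = $1.13.

$1.13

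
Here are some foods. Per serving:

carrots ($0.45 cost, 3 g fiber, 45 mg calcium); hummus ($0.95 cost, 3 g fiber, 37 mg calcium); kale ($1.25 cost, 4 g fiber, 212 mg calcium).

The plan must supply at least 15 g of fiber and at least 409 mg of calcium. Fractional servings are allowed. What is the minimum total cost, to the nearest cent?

$3.04

Two binding constraints pin down two serving amounts, so the optimal mix uses at most two foods. The candidates are each food alone (scaled to the tighter of fiber/calcium) and each pair with both constraints tight.
carrots only: max(15/3, 409/45) = 9.089 servings → $4.09.
hummus only: max(15/3, 409/37) = 11.05 servings → $10.50.
kale only: max(15/4, 409/212) = 3.75 servings → $4.69.
carrots + hummus: the both-tight solution has a negative serving — not a feasible corner.
carrots + kale with both tight: 3.386 servings and 1.211 servings → $3.04.
hummus + kale with both tight: 3.164 servings and 1.377 servings → $4.73.
So the least-cost plan costs $3.04.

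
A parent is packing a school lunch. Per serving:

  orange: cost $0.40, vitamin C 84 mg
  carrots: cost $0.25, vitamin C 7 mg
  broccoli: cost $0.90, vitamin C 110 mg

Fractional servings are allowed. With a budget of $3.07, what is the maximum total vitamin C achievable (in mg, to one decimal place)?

644.7 mg

Vitamin C per dollar: orange 210, broccoli 122.2, carrots 28.
With no serving limits, spend the whole cost allowance on orange: $3.07 / $0.40 × 84 mg = 644.7 mg.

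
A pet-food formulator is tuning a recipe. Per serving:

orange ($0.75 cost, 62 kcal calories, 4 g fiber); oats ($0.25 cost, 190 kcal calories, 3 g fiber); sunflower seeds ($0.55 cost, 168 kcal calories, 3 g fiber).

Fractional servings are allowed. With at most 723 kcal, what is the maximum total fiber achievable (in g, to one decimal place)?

46.6 g

Fiber per kcal: orange 0.06452, sunflower seeds 0.01786, oats 0.01579.
With no serving limits, spend the whole calories allowance on orange: 723 kcal / 62 kcal × 4 g = 46.6 g.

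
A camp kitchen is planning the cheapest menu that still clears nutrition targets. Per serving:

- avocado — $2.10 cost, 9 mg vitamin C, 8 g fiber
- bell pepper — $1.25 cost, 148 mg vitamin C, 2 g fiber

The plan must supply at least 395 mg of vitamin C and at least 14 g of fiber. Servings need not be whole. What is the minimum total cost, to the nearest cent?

$5.56

avocado only: max(395/9, 14/8) = 43.89 servings → $92.17.
bell pepper only: max(395/148, 14/2) = 7 servings → $8.75.
avocado + bell pepper with both tight: 1.099 servings and 2.602 servings → $5.56.
So the least-cost plan costs $5.56.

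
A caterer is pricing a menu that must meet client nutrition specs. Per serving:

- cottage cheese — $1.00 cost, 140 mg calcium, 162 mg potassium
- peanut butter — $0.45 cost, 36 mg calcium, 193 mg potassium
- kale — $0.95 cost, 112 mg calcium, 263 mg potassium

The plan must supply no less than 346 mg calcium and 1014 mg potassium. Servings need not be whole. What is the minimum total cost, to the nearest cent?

Compare the cost at each extreme point of the feasible region.
cottage cheese only: max(346/140, 1014/162) = 6.259 servings → $6.26.
peanut butter only: max(346/36, 1014/193) = 9.611 servings → $4.33.
kale only: max(346/112, 1014/263) = 3.856 servings → $3.66.
cottage cheese + peanut butter with both tight: 1.429 servings and 4.055 servings → $3.25.
cottage cheese + kale with both targets exact would need a negative amount; discard.
peanut butter + kale with both tight: 1.858 servings and 2.492 servings → $3.20.
The minimum over all feasible corners is $3.20.

$3.20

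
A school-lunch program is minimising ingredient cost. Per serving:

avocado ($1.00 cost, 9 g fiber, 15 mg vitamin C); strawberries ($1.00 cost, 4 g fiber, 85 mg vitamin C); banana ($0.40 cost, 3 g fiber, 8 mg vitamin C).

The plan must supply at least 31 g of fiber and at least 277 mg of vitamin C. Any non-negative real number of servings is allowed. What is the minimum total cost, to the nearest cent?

avocado only: max(31/9, 277/15) = 18.47 servings → $18.47.
strawberries only: max(31/4, 277/85) = 7.75 servings → $7.75.
banana only: max(31/3, 277/8) = 34.62 servings → $13.85.
avocado + strawberries with both tight: 2.166 servings and 2.877 servings → $5.04.
avocado + banana with both targets exact would need a negative amount; discard.
strawberries + banana with both tight: 2.614 servings and 6.848 servings → $5.35.
Cheapest feasible corner: $5.04.

$5.04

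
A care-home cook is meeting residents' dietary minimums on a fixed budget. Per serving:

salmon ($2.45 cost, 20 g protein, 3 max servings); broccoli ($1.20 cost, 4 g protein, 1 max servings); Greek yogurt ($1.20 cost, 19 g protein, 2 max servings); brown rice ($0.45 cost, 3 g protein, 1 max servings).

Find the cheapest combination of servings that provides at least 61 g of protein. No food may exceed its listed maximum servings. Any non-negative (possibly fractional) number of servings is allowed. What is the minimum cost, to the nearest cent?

Cost per g of protein: Greek yogurt $0.0632, salmon $0.1225, brown rice $0.1500, broccoli $0.3000.
Take 2 servings of Greek yogurt: +38.0 g protein for $2.40 (total $2.40, still need 23.0 g).
Take 1.15 servings of salmon: +23.0 g protein for $2.82 (total $5.22, still need 0.0 g).
Greedy by cheapest-per-g is optimal for a single linear constraint, so the minimum cost is $5.22.

$5.22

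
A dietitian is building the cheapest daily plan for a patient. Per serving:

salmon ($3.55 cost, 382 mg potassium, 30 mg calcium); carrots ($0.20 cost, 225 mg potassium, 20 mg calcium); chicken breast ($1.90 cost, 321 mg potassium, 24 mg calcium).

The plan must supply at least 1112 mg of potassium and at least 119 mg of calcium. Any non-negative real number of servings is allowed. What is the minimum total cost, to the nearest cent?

$1.19

With two linear requirements the optimum uses one or two foods; enumerate the corners.
salmon only: max(1112/382, 119/30) = 3.967 servings → $14.08.
carrots only: max(1112/225, 119/20) = 5.95 servings → $1.19.
chicken breast only: max(1112/321, 119/24) = 4.958 servings → $9.42.
salmon + carrots: intersection lies outside the first quadrant.
salmon + chicken breast with both targets exact would need a negative amount; discard.
carrots + chicken breast: intersection lies outside the first quadrant.
So the least-cost plan costs $1.19.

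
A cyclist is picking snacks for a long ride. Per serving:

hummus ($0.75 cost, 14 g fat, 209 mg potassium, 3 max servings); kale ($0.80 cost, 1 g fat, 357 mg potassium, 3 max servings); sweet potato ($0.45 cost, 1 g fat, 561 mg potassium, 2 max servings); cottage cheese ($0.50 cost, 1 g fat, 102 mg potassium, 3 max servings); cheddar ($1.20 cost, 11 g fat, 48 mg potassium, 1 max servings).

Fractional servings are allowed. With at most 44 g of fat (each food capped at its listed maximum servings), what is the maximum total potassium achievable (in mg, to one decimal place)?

Potassium per g fat: sweet potato 561, kale 357, cottage cheese 102, hummus 14.93, cheddar 4.364.
Take 2 servings of sweet potato: uses 2 g fat, +1122.0 mg potassium (running total 1122.0 mg).
Take 3 servings of kale: uses 3 g fat, +1071.0 mg potassium (running total 2193.0 mg).
Take 3 servings of cottage cheese: uses 3 g fat, +306.0 mg potassium (running total 2499.0 mg).
Take 2.571 servings of hummus: uses 36 g fat, +537.4 mg potassium (running total 3036.4 mg).
Greedy by best ratio exhausts the fat allowance optimally: 3036.4 mg.

3036.4 mg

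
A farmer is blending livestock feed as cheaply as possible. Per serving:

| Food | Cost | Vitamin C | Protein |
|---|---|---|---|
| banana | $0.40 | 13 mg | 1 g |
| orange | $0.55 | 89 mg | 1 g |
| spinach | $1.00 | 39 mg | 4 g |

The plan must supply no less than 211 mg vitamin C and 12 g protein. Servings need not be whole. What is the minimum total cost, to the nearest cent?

$3.36

Compare the cost at each extreme point of the feasible region.
banana only: max(211/13, 12/1) = 16.23 servings → $6.49.
orange only: max(211/89, 12/1) = 12 servings → $6.60.
spinach only: max(211/39, 12/4) = 5.41 servings → $5.41.
banana + orange with both tight: 11.28 servings and 0.7237 servings → $4.91.
banana + spinach with both targets exact would need a negative amount; discard.
orange + spinach with both tight: 1.186 servings and 2.703 servings → $3.36.
So the least-cost plan costs $3.36.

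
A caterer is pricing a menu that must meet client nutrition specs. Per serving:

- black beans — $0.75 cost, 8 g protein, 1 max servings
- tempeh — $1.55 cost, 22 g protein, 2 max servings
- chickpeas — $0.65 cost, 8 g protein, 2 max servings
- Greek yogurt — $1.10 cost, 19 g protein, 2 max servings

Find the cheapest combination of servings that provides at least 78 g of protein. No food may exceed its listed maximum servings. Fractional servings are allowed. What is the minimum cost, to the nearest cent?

$5.02

Cost per g of protein: Greek yogurt $0.0579, tempeh $0.0705, chickpeas $0.0813, black beans $0.0938.
Take 2 servings of Greek yogurt: +38.0 g protein for $2.20 (total $2.20, still need 40.0 g).
Take 1.818 servings of tempeh: +40.0 g protein for $2.82 (total $5.02, still need 0.0 g).
Filling from the cheapest source first is optimal under one linear minimum: $5.02.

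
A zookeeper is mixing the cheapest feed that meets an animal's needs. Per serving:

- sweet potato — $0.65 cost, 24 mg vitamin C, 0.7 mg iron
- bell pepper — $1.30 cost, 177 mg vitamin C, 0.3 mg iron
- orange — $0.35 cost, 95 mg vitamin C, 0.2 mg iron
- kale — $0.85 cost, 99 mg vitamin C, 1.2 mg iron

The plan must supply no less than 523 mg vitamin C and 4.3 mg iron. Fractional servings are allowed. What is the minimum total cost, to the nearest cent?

$3.49

sweet potato only: max(523/24, 4.3/0.7) = 21.79 servings → $14.16.
bell pepper only: max(523/177, 4.3/0.3) = 14.33 servings → $18.63.
orange only: max(523/95, 4.3/0.2) = 21.5 servings → $7.53.
kale only: max(523/99, 4.3/1.2) = 5.283 servings → $4.49.
sweet potato + bell pepper with both tight: 5.177 servings and 2.253 servings → $6.29.
sweet potato + orange with both tight: 4.925 servings and 4.261 servings → $4.69.
sweet potato + kale: intersection lies outside the first quadrant.
bell pepper + orange: the both-tight solution has a negative serving — not a feasible corner.
bell pepper + kale with both tight: 1.105 servings and 3.307 servings → $4.25.
orange + kale with both tight: 2.143 servings and 3.226 servings → $3.49.
So the least-cost plan costs $3.49.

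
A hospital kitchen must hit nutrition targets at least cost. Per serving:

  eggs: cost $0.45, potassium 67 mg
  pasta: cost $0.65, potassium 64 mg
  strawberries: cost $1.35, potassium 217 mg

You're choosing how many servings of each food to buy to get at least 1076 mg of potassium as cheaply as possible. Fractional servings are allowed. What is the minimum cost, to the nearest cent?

$6.69

Cost per mg of potassium: strawberries $0.0062, eggs $0.0067, pasta $0.0102.
With no serving limits, use only strawberries: 1076 mg / 217 mg = 4.959 servings × $1.35 = $6.69.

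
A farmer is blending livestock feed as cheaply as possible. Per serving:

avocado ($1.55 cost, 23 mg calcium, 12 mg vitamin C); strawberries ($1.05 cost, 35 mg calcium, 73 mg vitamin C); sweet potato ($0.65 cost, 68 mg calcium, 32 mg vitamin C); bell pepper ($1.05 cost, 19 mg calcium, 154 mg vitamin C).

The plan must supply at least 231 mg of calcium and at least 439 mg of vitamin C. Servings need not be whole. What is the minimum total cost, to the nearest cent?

Minimising a linear cost over {calcium ≥ 231, vitamin C ≥ 439, servings ≥ 0} — the optimum is at a vertex, using one or two foods.
avocado only: max(231/23, 439/12) = 36.58 servings → $56.70.
strawberries only: max(231/35, 439/73) = 6.6 servings → $6.93.
sweet potato only: max(231/68, 439/32) = 13.72 servings → $8.92.
bell pepper only: max(231/19, 439/154) = 12.16 servings → $12.77.
avocado + strawberries with both tight: 1.19 servings and 5.818 servings → $7.95.
avocado + sweet potato with both targets exact would need a negative amount; discard.
avocado + bell pepper with both tight: 8.218 servings and 2.21 servings → $15.06.
strawberries + sweet potato with both tight: 5.843 servings and 0.3897 servings → $6.39.
strawberries + bell pepper: the both-tight solution has a negative serving — not a feasible corner.
sweet potato + bell pepper with both tight: 2.761 servings and 2.277 servings → $4.19.
The minimum over all feasible corners is $4.19.

$4.19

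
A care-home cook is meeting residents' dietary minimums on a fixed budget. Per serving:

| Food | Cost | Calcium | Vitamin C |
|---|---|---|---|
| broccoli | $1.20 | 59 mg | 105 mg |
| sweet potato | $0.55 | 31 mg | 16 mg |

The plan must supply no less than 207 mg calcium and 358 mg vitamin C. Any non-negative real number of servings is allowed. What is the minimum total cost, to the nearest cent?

$4.19

broccoli only: max(207/59, 358/105) = 3.508 servings → $4.21.
sweet potato only: max(207/31, 358/16) = 22.38 servings → $12.31.
broccoli + sweet potato with both tight: 3.369 servings and 0.2653 servings → $4.19.
So the least-cost plan costs $4.19.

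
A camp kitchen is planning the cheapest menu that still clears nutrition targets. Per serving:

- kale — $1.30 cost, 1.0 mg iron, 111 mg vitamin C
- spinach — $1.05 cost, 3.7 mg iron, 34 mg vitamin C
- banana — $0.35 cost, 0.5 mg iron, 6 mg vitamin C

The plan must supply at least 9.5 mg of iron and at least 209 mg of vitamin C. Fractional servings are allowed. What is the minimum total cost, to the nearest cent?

$3.91

At the optimum either one food covers both requirements or two foods hit both targets exactly; no other combination can be cheaper.
kale only: max(9.5/1.0, 209/111) = 9.5 servings → $12.35.
spinach only: max(9.5/3.7, 209/34) = 6.147 servings → $6.45.
banana only: max(9.5/0.5, 209/6) = 34.83 servings → $12.19.
kale + spinach with both tight: 1.195 servings and 2.244 servings → $3.91.
kale + banana with both tight: 0.9596 servings and 17.08 servings → $7.23.
spinach + banana with both targets exact would need a negative amount; discard.
The minimum over all feasible corners is $3.91.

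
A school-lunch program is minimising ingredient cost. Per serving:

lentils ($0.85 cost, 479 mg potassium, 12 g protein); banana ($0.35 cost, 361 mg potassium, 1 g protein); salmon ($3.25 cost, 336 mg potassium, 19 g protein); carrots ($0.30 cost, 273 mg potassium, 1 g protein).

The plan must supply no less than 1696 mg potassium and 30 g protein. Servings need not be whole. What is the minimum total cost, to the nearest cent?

A basic optimal solution has at most two foods positive. Try each food alone and each pair with both targets met exactly.
lentils only: max(1696/479, 30/12) = 3.541 servings → $3.01.
banana only: max(1696/361, 30/1) = 30 servings → $10.50.
salmon only: max(1696/336, 30/19) = 5.048 servings → $16.40.
carrots only: max(1696/273, 30/1) = 30 servings → $9.00.
lentils + banana with both tight: 2.371 servings and 1.553 servings → $2.56.
lentils + salmon: intersection lies outside the first quadrant.
lentils + carrots with both tight: 2.322 servings and 2.139 servings → $2.62.
banana + salmon with both tight: 3.395 servings and 1.4 servings → $5.74.
banana + carrots: the both-tight solution has a negative serving — not a feasible corner.
salmon + carrots with both tight: 1.339 servings and 4.565 servings → $5.72.
The minimum over all feasible corners is $2.56.

$2.56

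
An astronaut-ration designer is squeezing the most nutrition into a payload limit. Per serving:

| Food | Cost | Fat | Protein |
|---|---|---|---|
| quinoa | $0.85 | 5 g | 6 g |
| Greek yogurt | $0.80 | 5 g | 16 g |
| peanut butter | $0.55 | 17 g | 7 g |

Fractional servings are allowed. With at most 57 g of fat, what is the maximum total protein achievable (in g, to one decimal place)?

182.4 g

Protein per g fat: Greek yogurt 3.2, quinoa 1.2, peanut butter 0.4118.
With no serving limits, spend the whole fat allowance on Greek yogurt: 57 g / 5 g × 16 g = 182.4 g.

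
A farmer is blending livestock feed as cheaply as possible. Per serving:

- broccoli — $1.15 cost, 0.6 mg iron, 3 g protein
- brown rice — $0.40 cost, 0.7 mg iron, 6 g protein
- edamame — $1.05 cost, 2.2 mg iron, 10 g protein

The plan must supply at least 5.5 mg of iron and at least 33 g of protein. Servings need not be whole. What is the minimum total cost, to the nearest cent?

$2.81

At the optimum either one food covers both requirements or two foods hit both targets exactly; no other combination can be cheaper.
broccoli only: max(5.5/0.6, 33/3) = 11 servings → $12.65.
brown rice only: max(5.5/0.7, 33/6) = 7.857 servings → $3.14.
edamame only: max(5.5/2.2, 33/10) = 3.3 servings → $3.46.
broccoli + brown rice with both tight: 6.6 servings and 2.2 servings → $8.47.
broccoli + edamame with both targets exact would need a negative amount; discard.
brown rice + edamame with both tight: 2.839 servings and 1.597 servings → $2.81.
The minimum over all feasible corners is $2.81.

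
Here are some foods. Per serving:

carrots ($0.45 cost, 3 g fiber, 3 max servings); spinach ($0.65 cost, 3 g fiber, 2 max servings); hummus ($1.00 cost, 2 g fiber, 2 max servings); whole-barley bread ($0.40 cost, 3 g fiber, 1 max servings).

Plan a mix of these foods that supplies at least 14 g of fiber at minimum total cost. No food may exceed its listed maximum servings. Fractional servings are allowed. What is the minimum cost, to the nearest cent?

Cost per g of fiber: whole-barley bread $0.1333, carrots $0.1500, spinach $0.2167, hummus $0.5000.
Take 1 serving of whole-barley bread: +3.0 g fiber for $0.40 (total $0.40, still need 11.0 g).
Take 3 servings of carrots: +9.0 g fiber for $1.35 (total $1.75, still need 2.0 g).
Take 0.6667 servings of spinach: +2.0 g fiber for $0.43 (total $2.18, still need 0.0 g).
Greedy by cheapest-per-g is optimal for a single linear constraint, so the minimum cost is $2.18.

$2.18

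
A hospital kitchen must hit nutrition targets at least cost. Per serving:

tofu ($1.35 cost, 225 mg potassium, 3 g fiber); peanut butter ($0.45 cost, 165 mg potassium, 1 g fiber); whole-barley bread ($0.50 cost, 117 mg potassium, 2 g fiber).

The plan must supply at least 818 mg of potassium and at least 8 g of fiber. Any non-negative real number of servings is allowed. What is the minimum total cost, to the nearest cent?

Compare the cost at each extreme point of the feasible region.
tofu only: max(818/225, 8/3) = 3.636 servings → $4.91.
peanut butter only: max(818/165, 8/1) = 8 servings → $3.60.
whole-barley bread only: max(818/117, 8/2) = 6.991 servings → $3.50.
tofu + peanut butter with both tight: 1.859 servings and 2.422 servings → $3.60.
tofu + whole-barley bread: the both-tight solution has a negative serving — not a feasible corner.
peanut butter + whole-barley bread with both tight: 3.286 servings and 2.357 servings → $2.66.
Cheapest feasible corner: $2.66.

$2.66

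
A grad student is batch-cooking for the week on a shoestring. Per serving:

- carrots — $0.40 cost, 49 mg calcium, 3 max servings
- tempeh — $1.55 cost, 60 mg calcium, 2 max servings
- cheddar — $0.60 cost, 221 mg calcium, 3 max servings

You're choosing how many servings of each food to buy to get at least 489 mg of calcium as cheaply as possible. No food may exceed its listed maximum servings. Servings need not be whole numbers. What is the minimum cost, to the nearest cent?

Cost per mg of calcium: cheddar $0.0027, carrots $0.0082, tempeh $0.0258.
Take 2.213 servings of cheddar: +489.0 mg calcium for $1.33 (total $1.33, still need 0.0 mg).
Filling from the cheapest source first is optimal under one linear minimum: $1.33.

$1.33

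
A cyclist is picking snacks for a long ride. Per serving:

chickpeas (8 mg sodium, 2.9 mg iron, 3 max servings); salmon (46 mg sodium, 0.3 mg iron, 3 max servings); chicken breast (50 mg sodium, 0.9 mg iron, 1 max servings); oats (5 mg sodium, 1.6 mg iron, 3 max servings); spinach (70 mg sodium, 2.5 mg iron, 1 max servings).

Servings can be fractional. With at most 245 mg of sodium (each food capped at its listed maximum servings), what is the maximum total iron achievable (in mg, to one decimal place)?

17.5 mg

Iron per mg sodium: chickpeas 0.3625, oats 0.32, spinach 0.03571, chicken breast 0.018, salmon 0.006522.
Take 3 servings of chickpeas: uses 24 mg sodium, +8.7 mg iron (running total 8.7 mg).
Take 3 servings of oats: uses 15 mg sodium, +4.8 mg iron (running total 13.5 mg).
Take 1 serving of spinach: uses 70 mg sodium, +2.5 mg iron (running total 16.0 mg).
Take 1 serving of chicken breast: uses 50 mg sodium, +0.9 mg iron (running total 16.9 mg).
Take 1.87 servings of salmon: uses 86 mg sodium, +0.6 mg iron (running total 17.5 mg).
Greedy by best ratio exhausts the sodium allowance optimally: 17.5 mg.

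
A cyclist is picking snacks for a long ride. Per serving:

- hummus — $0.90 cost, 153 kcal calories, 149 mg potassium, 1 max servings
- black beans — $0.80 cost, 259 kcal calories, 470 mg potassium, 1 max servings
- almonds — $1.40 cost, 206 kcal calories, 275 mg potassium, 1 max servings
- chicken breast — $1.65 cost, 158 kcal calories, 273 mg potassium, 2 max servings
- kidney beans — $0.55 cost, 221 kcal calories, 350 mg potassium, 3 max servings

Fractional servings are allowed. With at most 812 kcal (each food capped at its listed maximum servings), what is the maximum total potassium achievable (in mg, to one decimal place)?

1391.3 mg

Potassium per kcal: black beans 1.815, chicken breast 1.728, kidney beans 1.584, almonds 1.335, hummus 0.9739.
Take 1 serving of black beans: uses 259 kcal, +470.0 mg potassium (running total 470.0 mg).
Take 2 servings of chicken breast: uses 316 kcal, +546.0 mg potassium (running total 1016.0 mg).
Take 1.072 servings of kidney beans: uses 237 kcal, +375.3 mg potassium (running total 1391.3 mg).
Filling greedily by potassium-per-kcal is optimal for one linear limit, giving 1391.3 mg.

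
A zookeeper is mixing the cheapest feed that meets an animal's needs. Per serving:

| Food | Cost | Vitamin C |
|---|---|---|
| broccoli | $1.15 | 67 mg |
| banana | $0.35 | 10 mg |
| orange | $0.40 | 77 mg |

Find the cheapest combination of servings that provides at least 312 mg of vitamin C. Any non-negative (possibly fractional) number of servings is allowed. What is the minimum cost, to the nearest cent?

Cost per mg of vitamin C: orange $0.0052, broccoli $0.0172, banana $0.0350.
With no serving limits, use only orange: 312 mg / 77 mg = 4.052 servings × $0.40 = $1.62.

$1.62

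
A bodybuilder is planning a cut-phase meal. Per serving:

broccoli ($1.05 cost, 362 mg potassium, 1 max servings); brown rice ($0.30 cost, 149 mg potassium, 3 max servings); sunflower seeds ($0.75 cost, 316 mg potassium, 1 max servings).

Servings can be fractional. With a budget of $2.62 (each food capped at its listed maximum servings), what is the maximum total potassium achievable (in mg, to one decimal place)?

Potassium per dollar: brown rice 496.7, sunflower seeds 421.3, broccoli 344.8.
Take 3 servings of brown rice: spends $0.90, +447.0 mg potassium (running total 447.0 mg).
Take 1 serving of sunflower seeds: spends $0.75, +316.0 mg potassium (running total 763.0 mg).
Take 0.9238 servings of broccoli: spends $0.97, +334.4 mg potassium (running total 1097.4 mg).
Filling greedily by potassium-per-dollar is optimal for one linear limit, giving 1097.4 mg.

1097.4 mg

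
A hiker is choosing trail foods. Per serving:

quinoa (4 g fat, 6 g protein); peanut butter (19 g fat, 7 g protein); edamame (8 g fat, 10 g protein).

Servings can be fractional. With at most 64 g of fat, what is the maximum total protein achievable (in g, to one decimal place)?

Protein per g fat: quinoa 1.5, edamame 1.25, peanut butter 0.3684.
With no serving limits, spend the whole fat allowance on quinoa: 64 g / 4 g × 6 g = 96.0 g.

96.0 g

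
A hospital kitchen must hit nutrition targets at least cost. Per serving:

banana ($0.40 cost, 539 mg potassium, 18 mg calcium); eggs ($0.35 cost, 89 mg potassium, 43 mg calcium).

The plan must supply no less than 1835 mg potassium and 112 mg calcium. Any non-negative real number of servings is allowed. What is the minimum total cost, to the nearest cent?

Compare the cost at each extreme point of the feasible region.
banana only: max(1835/539, 112/18) = 6.222 servings → $2.49.
eggs only: max(1835/89, 112/43) = 20.62 servings → $7.22.
banana + eggs with both tight: 3.195 servings and 1.267 servings → $1.72.
Cheapest feasible corner: $1.72.

$1.72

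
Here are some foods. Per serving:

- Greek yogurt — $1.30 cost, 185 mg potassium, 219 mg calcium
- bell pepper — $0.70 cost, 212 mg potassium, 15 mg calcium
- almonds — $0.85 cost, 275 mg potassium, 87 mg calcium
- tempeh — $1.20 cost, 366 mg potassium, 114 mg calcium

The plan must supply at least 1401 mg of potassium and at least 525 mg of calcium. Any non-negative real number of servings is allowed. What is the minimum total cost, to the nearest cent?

$4.70

Two binding constraints pin down two serving amounts, so the optimal mix uses at most two foods. The candidates are each food alone (scaled to the tighter of potassium/calcium) and each pair with both constraints tight.
Greek yogurt only: max(1401/185, 525/219) = 7.573 servings → $9.84.
bell pepper only: max(1401/212, 525/15) = 35 servings → $24.50.
almonds only: max(1401/275, 525/87) = 6.034 servings → $5.13.
tempeh only: max(1401/366, 525/114) = 4.605 servings → $5.53.
Greek yogurt + bell pepper with both tight: 2.068 servings and 4.804 servings → $6.05.
Greek yogurt + almonds with both tight: 0.5096 servings and 4.752 servings → $4.70.
Greek yogurt + tempeh with both tight: 0.5492 servings and 3.55 servings → $4.97.
bell pepper + almonds: intersection lies outside the first quadrant.
bell pepper + tempeh: the both-tight solution has a negative serving — not a feasible corner.
almonds + tempeh: the both-tight solution has a negative serving — not a feasible corner.
The minimum over all feasible corners is $4.70.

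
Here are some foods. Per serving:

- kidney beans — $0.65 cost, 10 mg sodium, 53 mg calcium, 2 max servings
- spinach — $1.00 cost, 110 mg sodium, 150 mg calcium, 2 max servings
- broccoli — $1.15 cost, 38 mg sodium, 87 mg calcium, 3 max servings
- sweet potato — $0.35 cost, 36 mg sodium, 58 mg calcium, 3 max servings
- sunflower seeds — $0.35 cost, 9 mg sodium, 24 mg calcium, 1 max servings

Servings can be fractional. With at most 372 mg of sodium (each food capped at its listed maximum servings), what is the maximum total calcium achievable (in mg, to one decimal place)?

Calcium per mg sodium: kidney beans 5.3, sunflower seeds 2.667, broccoli 2.289, sweet potato 1.611, spinach 1.364.
Take 2 servings of kidney beans: uses 20 mg sodium, +106.0 mg calcium (running total 106.0 mg).
Take 1 serving of sunflower seeds: uses 9 mg sodium, +24.0 mg calcium (running total 130.0 mg).
Take 3 servings of broccoli: uses 114 mg sodium, +261.0 mg calcium (running total 391.0 mg).
Take 3 servings of sweet potato: uses 108 mg sodium, +174.0 mg calcium (running total 565.0 mg).
Take 1.1 servings of spinach: uses 121 mg sodium, +165.0 mg calcium (running total 730.0 mg).
Filling greedily by calcium-per-mg sodium is optimal for one linear limit, giving 730.0 mg.

730.0 mg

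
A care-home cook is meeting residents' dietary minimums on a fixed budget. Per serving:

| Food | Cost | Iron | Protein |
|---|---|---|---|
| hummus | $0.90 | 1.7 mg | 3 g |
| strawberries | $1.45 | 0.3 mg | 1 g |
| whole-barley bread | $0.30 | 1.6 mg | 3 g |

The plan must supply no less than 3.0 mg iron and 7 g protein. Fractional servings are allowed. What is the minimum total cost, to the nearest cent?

A basic optimal solution has at most two foods positive. Try each food alone and each pair with both targets met exactly.
hummus only: max(3.0/1.7, 7/3) = 2.333 servings → $2.10.
strawberries only: max(3.0/0.3, 7/1) = 10 servings → $14.50.
whole-barley bread only: max(3.0/1.6, 7/3) = 2.333 servings → $0.70.
hummus + strawberries with both tight: 1.125 servings and 3.625 servings → $6.27.
hummus + whole-barley bread with both targets exact would need a negative amount; discard.
strawberries + whole-barley bread with both tight: 3.143 servings and 1.286 servings → $4.94.
The minimum over all feasible corners is $0.70.

$0.70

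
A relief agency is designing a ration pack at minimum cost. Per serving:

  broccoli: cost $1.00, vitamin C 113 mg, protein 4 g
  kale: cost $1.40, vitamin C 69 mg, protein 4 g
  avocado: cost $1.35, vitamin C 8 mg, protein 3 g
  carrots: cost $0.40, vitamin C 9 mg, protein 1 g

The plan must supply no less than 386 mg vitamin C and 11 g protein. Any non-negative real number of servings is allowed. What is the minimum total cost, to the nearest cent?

$3.42

broccoli only: max(386/113, 11/4) = 3.416 servings → $3.42.
kale only: max(386/69, 11/4) = 5.594 servings → $7.83.
avocado only: max(386/8, 11/3) = 48.25 servings → $65.14.
carrots only: max(386/9, 11/1) = 42.89 servings → $17.16.
broccoli + kale with both targets exact would need a negative amount; discard.
broccoli + avocado with both targets exact would need a negative amount; discard.
broccoli + carrots: the both-tight solution has a negative serving — not a feasible corner.
kale + avocado: intersection lies outside the first quadrant.
kale + carrots with both targets exact would need a negative amount; discard.
avocado + carrots with both targets exact would need a negative amount; discard.
Cheapest feasible corner: $3.42.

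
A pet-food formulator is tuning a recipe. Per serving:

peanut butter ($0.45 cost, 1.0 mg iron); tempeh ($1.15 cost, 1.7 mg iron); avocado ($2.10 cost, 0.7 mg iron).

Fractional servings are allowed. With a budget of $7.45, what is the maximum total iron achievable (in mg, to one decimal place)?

16.6 mg

Iron per dollar: peanut butter 2.222, tempeh 1.478, avocado 0.3333.
With no serving limits, spend the whole cost allowance on peanut butter: $7.45 / $0.45 × 1.0 mg = 16.6 mg.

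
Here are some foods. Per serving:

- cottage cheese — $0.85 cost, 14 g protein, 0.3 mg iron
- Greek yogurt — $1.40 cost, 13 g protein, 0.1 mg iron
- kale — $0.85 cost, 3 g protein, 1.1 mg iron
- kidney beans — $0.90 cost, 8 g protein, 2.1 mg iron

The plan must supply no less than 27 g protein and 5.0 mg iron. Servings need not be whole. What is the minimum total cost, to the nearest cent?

$2.59

Two binding constraints pin down two serving amounts, so the optimal mix uses at most two foods. The candidates are each food alone (scaled to the tighter of protein/iron) and each pair with both constraints tight.
cottage cheese only: max(27/14, 5.0/0.3) = 16.67 servings → $14.17.
Greek yogurt only: max(27/13, 5.0/0.1) = 50 servings → $70.00.
kale only: max(27/3, 5.0/1.1) = 9 servings → $7.65.
kidney beans only: max(27/8, 5.0/2.1) = 3.375 servings → $3.04.
cottage cheese + Greek yogurt with both targets exact would need a negative amount; discard.
cottage cheese + kale with both tight: 1.014 servings and 4.269 servings → $4.49.
cottage cheese + kidney beans with both tight: 0.6185 servings and 2.293 servings → $2.59.
Greek yogurt + kale with both tight: 1.05 servings and 4.45 servings → $5.25.
Greek yogurt + kidney beans with both tight: 0.6302 servings and 2.351 servings → $3.00.
kale + kidney beans: the both-tight solution has a negative serving — not a feasible corner.
So the least-cost plan costs $2.59.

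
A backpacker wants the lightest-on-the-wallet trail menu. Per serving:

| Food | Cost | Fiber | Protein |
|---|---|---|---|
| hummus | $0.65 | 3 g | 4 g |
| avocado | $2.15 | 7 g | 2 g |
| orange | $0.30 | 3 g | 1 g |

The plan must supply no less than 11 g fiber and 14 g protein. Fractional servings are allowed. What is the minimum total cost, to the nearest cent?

$2.31

The cheapest plan sits at a corner of the feasible region — with two constraints it uses at most two foods.
hummus only: max(11/3, 14/4) = 3.667 servings → $2.38.
avocado only: max(11/7, 14/2) = 7 servings → $15.05.
orange only: max(11/3, 14/1) = 14 servings → $4.20.
hummus + avocado with both tight: 3.455 servings and 0.09091 servings → $2.44.
hummus + orange with both tight: 3.444 servings and 0.2222 servings → $2.31.
avocado + orange with both targets exact would need a negative amount; discard.
Cheapest feasible corner: $2.31.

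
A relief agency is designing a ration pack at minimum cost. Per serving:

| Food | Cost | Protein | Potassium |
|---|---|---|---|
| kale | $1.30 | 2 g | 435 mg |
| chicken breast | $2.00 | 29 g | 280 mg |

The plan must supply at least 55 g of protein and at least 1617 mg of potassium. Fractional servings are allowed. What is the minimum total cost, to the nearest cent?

$6.83

Two binding constraints pin down two serving amounts, so the optimal mix uses at most two foods. The candidates are each food alone (scaled to the tighter of protein/potassium) and each pair with both constraints tight.
kale only: max(55/2, 1617/435) = 27.5 servings → $35.75.
chicken breast only: max(55/29, 1617/280) = 5.775 servings → $11.55.
kale + chicken breast with both tight: 2.612 servings and 1.716 servings → $6.83.
Cheapest feasible corner: $6.83.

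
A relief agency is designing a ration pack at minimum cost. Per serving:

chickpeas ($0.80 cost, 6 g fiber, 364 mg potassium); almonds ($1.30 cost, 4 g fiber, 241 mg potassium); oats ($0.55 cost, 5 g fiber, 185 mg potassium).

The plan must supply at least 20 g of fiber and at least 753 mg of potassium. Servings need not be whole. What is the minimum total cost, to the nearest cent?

Compare the cost at each extreme point of the feasible region.
chickpeas only: max(20/6, 753/364) = 3.333 servings → $2.67.
almonds only: max(20/4, 753/241) = 5 servings → $6.50.
oats only: max(20/5, 753/185) = 4.07 servings → $2.24.
chickpeas + almonds: intersection lies outside the first quadrant.
chickpeas + oats with both tight: 0.09155 servings and 3.89 servings → $2.21.
almonds + oats with both tight: 0.1398 servings and 3.888 servings → $2.32.
Cheapest feasible corner: $2.21.

$2.21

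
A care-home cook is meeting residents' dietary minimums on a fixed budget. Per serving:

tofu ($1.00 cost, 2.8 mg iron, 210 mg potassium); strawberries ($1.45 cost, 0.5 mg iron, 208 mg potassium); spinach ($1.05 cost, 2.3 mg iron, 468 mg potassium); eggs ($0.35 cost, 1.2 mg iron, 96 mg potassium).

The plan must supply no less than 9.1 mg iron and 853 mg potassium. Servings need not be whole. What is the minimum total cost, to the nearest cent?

tofu only: max(9.1/2.8, 853/210) = 4.062 servings → $4.06.
strawberries only: max(9.1/0.5, 853/208) = 18.2 servings → $26.39.
spinach only: max(9.1/2.3, 853/468) = 3.957 servings → $4.15.
eggs only: max(9.1/1.2, 853/96) = 8.885 servings → $3.11.
tofu + strawberries with both tight: 3.071 servings and 1 serving → $4.52.
tofu + spinach with both tight: 2.776 servings and 0.577 servings → $3.38.
tofu + eggs: intersection lies outside the first quadrant.
strawberries + spinach: intersection lies outside the first quadrant.
strawberries + eggs with both tight: 0.744 servings and 7.273 servings → $3.62.
spinach + eggs with both tight: 0.4401 servings and 6.74 servings → $2.82.
So the least-cost plan costs $2.82.

$2.82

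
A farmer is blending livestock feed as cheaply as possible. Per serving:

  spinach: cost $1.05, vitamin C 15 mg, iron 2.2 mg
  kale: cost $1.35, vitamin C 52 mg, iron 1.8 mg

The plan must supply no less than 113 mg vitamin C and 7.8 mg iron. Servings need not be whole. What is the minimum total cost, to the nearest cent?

$4.46

An LP optimum is at a vertex; with two nutrient constraints at most two foods are used. Check each candidate.
spinach only: max(113/15, 7.8/2.2) = 7.533 servings → $7.91.
kale only: max(113/52, 7.8/1.8) = 4.333 servings → $5.85.
spinach + kale with both tight: 2.314 servings and 1.506 servings → $4.46.
Cheapest feasible corner: $4.46.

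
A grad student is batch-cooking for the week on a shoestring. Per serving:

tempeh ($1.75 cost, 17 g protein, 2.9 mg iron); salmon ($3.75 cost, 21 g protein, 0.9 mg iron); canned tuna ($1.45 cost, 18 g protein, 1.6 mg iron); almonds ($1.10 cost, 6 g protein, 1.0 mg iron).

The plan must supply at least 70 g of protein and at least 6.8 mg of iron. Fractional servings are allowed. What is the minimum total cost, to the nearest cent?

At the optimum either one food covers both requirements or two foods hit both targets exactly; no other combination can be cheaper.
tempeh only: max(70/17, 6.8/2.9) = 4.118 servings → $7.21.
salmon only: max(70/21, 6.8/0.9) = 7.556 servings → $28.33.
canned tuna only: max(70/18, 6.8/1.6) = 4.25 servings → $6.16.
almonds only: max(70/6, 6.8/1.0) = 11.67 servings → $12.83.
tempeh + salmon with both tight: 1.75 servings and 1.917 servings → $10.25.
tempeh + canned tuna with both tight: 0.416 servings and 3.496 servings → $5.80.
tempeh + almonds: the both-tight solution has a negative serving — not a feasible corner.
salmon + canned tuna: the both-tight solution has a negative serving — not a feasible corner.
salmon + almonds with both tight: 1.872 servings and 5.115 servings → $12.65.
canned tuna + almonds with both tight: 3.476 servings and 1.238 servings → $6.40.
So the least-cost plan costs $5.80.

$5.80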